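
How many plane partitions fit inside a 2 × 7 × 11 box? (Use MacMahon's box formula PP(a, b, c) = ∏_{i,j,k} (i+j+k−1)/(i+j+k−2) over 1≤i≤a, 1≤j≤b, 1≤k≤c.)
PP(2, 7, 11) = 200443464

Evaluate the triple product over i = 1..2, j = 1..7, k = 1..11. The factors are (2/1) · (3/2) · (4/3) · (5/4) · (6/5) · (7/6) · (8/7) · (9/8) · … (154 factors total). The numerators and denominators telescope so the product is an integer; carrying out the multiplication exactly gives PP(2, 7, 11) = 200443464.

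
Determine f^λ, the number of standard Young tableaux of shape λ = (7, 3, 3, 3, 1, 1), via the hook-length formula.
# SYT of shape (7, 3, 3, 3, 1, 1) = 5105100

Hook-length formula: f^λ = n! / Π hook(c), product over all cells c of the Young diagram. For λ = (7, 3, 3, 3, 1, 1), n = 18 boxes. Hook lengths by row (left-to-right, top-to-bottom): [12, 9, 8, 4, 3, 2, 1]; [7, 4, 3]; [6, 3, 2]; [5, 2, 1]; [2]; [1]. Product of hooks = 1254113280. So f^λ = 18! / 1254113280 = 6402373705728000 / 1254113280 = 5105100.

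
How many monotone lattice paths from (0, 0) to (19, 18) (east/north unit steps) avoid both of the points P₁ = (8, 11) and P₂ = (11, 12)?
Number of paths = 12114911082

Inclusion–exclusion. Total paths: C(37, 19) = 17672631900. Through P₁: C(19, 8)·C(18, 11) = 2405321568. Through P₂: C(23, 11)·C(14, 8) = 4060290234. Since P₁ is strictly southwest of P₂, a monotone path through both must visit P₁ then P₂; paths through both = C(19, 8)·C(4, 3)·C(14, 8) = 907890984. Avoid both = 17672631900 − 2405321568 − 4060290234 + 907890984 = 12114911082.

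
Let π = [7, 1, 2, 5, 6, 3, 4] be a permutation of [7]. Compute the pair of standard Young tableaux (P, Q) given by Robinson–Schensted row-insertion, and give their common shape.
P = [1, 2, 3, 4] / [5, 6] / [7];  Q = [1, 3, 4, 5] / [2, 7] / [6];  common shape = (4, 2, 1)

Row-insert the values π_1, π_2, … into P one at a time, bumping the leftmost entry strictly greater than the inserted value down to the next row. The recording tableau Q records, in position (i, j), the step at which that cell was added to P.
  Insert 7 (step 1): P = [7];  Q = [1]
  Insert 1 (step 2): P = [1] / [7];  Q = [1] / [2]
  Insert 2 (step 3): P = [1, 2] / [7];  Q = [1, 3] / [2]
  Insert 5 (step 4): P = [1, 2, 5] / [7];  Q = [1, 3, 4] / [2]
  Insert 6 (step 5): P = [1, 2, 5, 6] / [7];  Q = [1, 3, 4, 5] / [2]
  Insert 3 (step 6): P = [1, 2, 3, 6] / [5] / [7];  Q = [1, 3, 4, 5] / [2] / [6]
  Insert 4 (step 7): P = [1, 2, 3, 4] / [5, 6] / [7];  Q = [1, 3, 4, 5] / [2, 7] / [6]
Final shape: (4, 2, 1).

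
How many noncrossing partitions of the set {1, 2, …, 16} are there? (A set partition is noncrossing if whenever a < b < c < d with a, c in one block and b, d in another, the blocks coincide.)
C_16 = 35357670

These noncrossing partitions are counted by the Catalan number C_n = (1/(n + 1)) · C(2n, n). For n = 16: C_16 = (1/17) · C(32, 16) = 601080390/17 = 35357670.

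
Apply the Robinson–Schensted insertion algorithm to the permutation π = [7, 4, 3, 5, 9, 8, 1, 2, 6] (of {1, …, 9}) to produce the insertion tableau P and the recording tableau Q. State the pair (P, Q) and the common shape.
P = [1, 2, 6] / [3, 5, 8] / [4, 9] / [7];  Q = [1, 4, 5] / [2, 6, 9] / [3, 8] / [7];  common shape = (3, 3, 2, 1)

Row-insert the values π_1, π_2, … into P one at a time, bumping the leftmost entry strictly greater than the inserted value down to the next row. The recording tableau Q records, in position (i, j), the step at which that cell was added to P.
  Insert 7 (step 1): P = [7];  Q = [1]
  Insert 4 (step 2): P = [4] / [7];  Q = [1] / [2]
  Insert 3 (step 3): P = [3] / [4] / [7];  Q = [1] / [2] / [3]
  Insert 5 (step 4): P = [3, 5] / [4] / [7];  Q = [1, 4] / [2] / [3]
  Insert 9 (step 5): P = [3, 5, 9] / [4] / [7];  Q = [1, 4, 5] / [2] / [3]
  Insert 8 (step 6): P = [3, 5, 8] / [4, 9] / [7];  Q = [1, 4, 5] / [2, 6] / [3]
  Insert 1 (step 7): P = [1, 5, 8] / [3, 9] / [4] / [7];  Q = [1, 4, 5] / [2, 6] / [3] / [7]
  Insert 2 (step 8): P = [1, 2, 8] / [3, 5] / [4, 9] / [7];  Q = [1, 4, 5] / [2, 6] / [3, 8] / [7]
  Insert 6 (step 9): P = [1, 2, 6] / [3, 5, 8] / [4, 9] / [7];  Q = [1, 4, 5] / [2, 6, 9] / [3, 8] / [7]
Final shape: (3, 3, 2, 1).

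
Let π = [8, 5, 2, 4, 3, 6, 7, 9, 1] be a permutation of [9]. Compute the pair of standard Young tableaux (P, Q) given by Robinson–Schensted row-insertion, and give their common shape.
P = [1, 3, 6, 7, 9] / [2] / [4] / [5] / [8];  Q = [1, 4, 6, 7, 8] / [2] / [3] / [5] / [9];  common shape = (5, 1, 1, 1, 1)

Row-insert the values π_1, π_2, … into P one at a time, bumping the leftmost entry strictly greater than the inserted value down to the next row. The recording tableau Q records, in position (i, j), the step at which that cell was added to P.
  Insert 8 (step 1): P = [8];  Q = [1]
  Insert 5 (step 2): P = [5] / [8];  Q = [1] / [2]
  Insert 2 (step 3): P = [2] / [5] / [8];  Q = [1] / [2] / [3]
  Insert 4 (step 4): P = [2, 4] / [5] / [8];  Q = [1, 4] / [2] / [3]
  Insert 3 (step 5): P = [2, 3] / [4] / [5] / [8];  Q = [1, 4] / [2] / [3] / [5]
  Insert 6 (step 6): P = [2, 3, 6] / [4] / [5] / [8];  Q = [1, 4, 6] / [2] / [3] / [5]
  Insert 7 (step 7): P = [2, 3, 6, 7] / [4] / [5] / [8];  Q = [1, 4, 6, 7] / [2] / [3] / [5]
  Insert 9 (step 8): P = [2, 3, 6, 7, 9] / [4] / [5] / [8];  Q = [1, 4, 6, 7, 8] / [2] / [3] / [5]
  Insert 1 (step 9): P = [1, 3, 6, 7, 9] / [2] / [4] / [5] / [8];  Q = [1, 4, 6, 7, 8] / [2] / [3] / [5] / [9]
Final shape: (5, 1, 1, 1, 1).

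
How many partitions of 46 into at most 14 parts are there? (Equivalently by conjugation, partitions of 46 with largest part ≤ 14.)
p(46, parts ≤ 14) = 71509

Use the recurrence p(n, m) = p(n, m−1) + p(n−m, m): either the largest part is < m (count p(n, m−1)) or the largest part is exactly m (remove one copy of m, count p(n−m, m)). With p(0, ·) = 1 this gives p(46, parts ≤ 14) = 71509. (By conjugating Young diagrams, this also counts partitions of 46 into at most 14 parts.)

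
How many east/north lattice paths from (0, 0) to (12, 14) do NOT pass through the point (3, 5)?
Number of paths = 6934980

Total paths from (0, 0) to (12, 14): C(26, 12) = 9657700. Paths through (3, 5): (paths (0, 0) → (3, 5)) × (paths (3, 5) → (12, 14)) = C(8, 3) · C(18, 9) = 56 · 48620 = 2722720. Avoidance count = 9657700 − 2722720 = 6934980.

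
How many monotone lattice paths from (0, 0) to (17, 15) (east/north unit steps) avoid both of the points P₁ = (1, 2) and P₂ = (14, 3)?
Number of paths = 361840685

Inclusion–exclusion. Total paths: C(32, 17) = 565722720. Through P₁: C(3, 1)·C(29, 16) = 203591745. Through P₂: C(17, 14)·C(15, 3) = 309400. Since P₁ is strictly southwest of P₂, a monotone path through both must visit P₁ then P₂; paths through both = C(3, 1)·C(14, 13)·C(15, 3) = 19110. Avoid both = 565722720 − 203591745 − 309400 + 19110 = 361840685.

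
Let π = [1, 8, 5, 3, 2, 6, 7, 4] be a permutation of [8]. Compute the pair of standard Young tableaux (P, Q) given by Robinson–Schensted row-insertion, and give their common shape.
P = [1, 2, 4, 7] / [3, 6] / [5] / [8];  Q = [1, 2, 6, 7] / [3, 8] / [4] / [5];  common shape = (4, 2, 1, 1)

Row-insert the values π_1, π_2, … into P one at a time, bumping the leftmost entry strictly greater than the inserted value down to the next row. The recording tableau Q records, in position (i, j), the step at which that cell was added to P.
  Insert 1 (step 1): P = [1];  Q = [1]
  Insert 8 (step 2): P = [1, 8];  Q = [1, 2]
  Insert 5 (step 3): P = [1, 5] / [8];  Q = [1, 2] / [3]
  Insert 3 (step 4): P = [1, 3] / [5] / [8];  Q = [1, 2] / [3] / [4]
  Insert 2 (step 5): P = [1, 2] / [3] / [5] / [8];  Q = [1, 2] / [3] / [4] / [5]
  Insert 6 (step 6): P = [1, 2, 6] / [3] / [5] / [8];  Q = [1, 2, 6] / [3] / [4] / [5]
  Insert 7 (step 7): P = [1, 2, 6, 7] / [3] / [5] / [8];  Q = [1, 2, 6, 7] / [3] / [4] / [5]
  Insert 4 (step 8): P = [1, 2, 4, 7] / [3, 6] / [5] / [8];  Q = [1, 2, 6, 7] / [3, 8] / [4] / [5]
Final shape: (4, 2, 1, 1).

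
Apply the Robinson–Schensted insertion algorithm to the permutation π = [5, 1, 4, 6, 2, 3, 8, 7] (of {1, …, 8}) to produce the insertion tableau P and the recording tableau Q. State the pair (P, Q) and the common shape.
P = [1, 2, 3, 7] / [4, 6, 8] / [5];  Q = [1, 3, 4, 7] / [2, 6, 8] / [5];  common shape = (4, 3, 1)

Row-insert the values π_1, π_2, … into P one at a time, bumping the leftmost entry strictly greater than the inserted value down to the next row. The recording tableau Q records, in position (i, j), the step at which that cell was added to P.
  Insert 5 (step 1): P = [5];  Q = [1]
  Insert 1 (step 2): P = [1] / [5];  Q = [1] / [2]
  Insert 4 (step 3): P = [1, 4] / [5];  Q = [1, 3] / [2]
  Insert 6 (step 4): P = [1, 4, 6] / [5];  Q = [1, 3, 4] / [2]
  Insert 2 (step 5): P = [1, 2, 6] / [4] / [5];  Q = [1, 3, 4] / [2] / [5]
  Insert 3 (step 6): P = [1, 2, 3] / [4, 6] / [5];  Q = [1, 3, 4] / [2, 6] / [5]
  Insert 8 (step 7): P = [1, 2, 3, 8] / [4, 6] / [5];  Q = [1, 3, 4, 7] / [2, 6] / [5]
  Insert 7 (step 8): P = [1, 2, 3, 7] / [4, 6, 8] / [5];  Q = [1, 3, 4, 7] / [2, 6, 8] / [5]
Final shape: (4, 3, 1).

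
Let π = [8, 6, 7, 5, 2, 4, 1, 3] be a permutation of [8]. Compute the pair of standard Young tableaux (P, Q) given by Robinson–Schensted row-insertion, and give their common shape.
P = [1, 3] / [2, 4] / [5, 7] / [6] / [8];  Q = [1, 3] / [2, 6] / [4, 8] / [5] / [7];  common shape = (2, 2, 2, 1, 1)

Row-insert the values π_1, π_2, … into P one at a time, bumping the leftmost entry strictly greater than the inserted value down to the next row. The recording tableau Q records, in position (i, j), the step at which that cell was added to P.
  Insert 8 (step 1): P = [8];  Q = [1]
  Insert 6 (step 2): P = [6] / [8];  Q = [1] / [2]
  Insert 7 (step 3): P = [6, 7] / [8];  Q = [1, 3] / [2]
  Insert 5 (step 4): P = [5, 7] / [6] / [8];  Q = [1, 3] / [2] / [4]
  Insert 2 (step 5): P = [2, 7] / [5] / [6] / [8];  Q = [1, 3] / [2] / [4] / [5]
  Insert 4 (step 6): P = [2, 4] / [5, 7] / [6] / [8];  Q = [1, 3] / [2, 6] / [4] / [5]
  Insert 1 (step 7): P = [1, 4] / [2, 7] / [5] / [6] / [8];  Q = [1, 3] / [2, 6] / [4] / [5] / [7]
  Insert 3 (step 8): P = [1, 3] / [2, 4] / [5, 7] / [6] / [8];  Q = [1, 3] / [2, 6] / [4, 8] / [5] / [7]
Final shape: (2, 2, 2, 1, 1).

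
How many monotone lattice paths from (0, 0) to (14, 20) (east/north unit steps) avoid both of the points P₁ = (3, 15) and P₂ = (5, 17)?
Number of paths = 1383694992

Inclusion–exclusion. Total paths: C(34, 14) = 1391975640. Through P₁: C(18, 3)·C(16, 11) = 3564288. Through P₂: C(22, 5)·C(12, 9) = 5793480. Since P₁ is strictly southwest of P₂, a monotone path through both must visit P₁ then P₂; paths through both = C(18, 3)·C(4, 2)·C(12, 9) = 1077120. Avoid both = 1391975640 − 3564288 − 5793480 + 1077120 = 1383694992.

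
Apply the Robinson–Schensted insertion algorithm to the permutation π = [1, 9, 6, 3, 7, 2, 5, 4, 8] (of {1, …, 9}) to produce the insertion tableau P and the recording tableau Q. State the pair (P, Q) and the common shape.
P = [1, 2, 4, 8] / [3, 5] / [6, 7] / [9];  Q = [1, 2, 5, 9] / [3, 7] / [4, 8] / [6];  common shape = (4, 2, 2, 1)

Row-insert the values π_1, π_2, … into P one at a time, bumping the leftmost entry strictly greater than the inserted value down to the next row. The recording tableau Q records, in position (i, j), the step at which that cell was added to P.
  Insert 1 (step 1): P = [1];  Q = [1]
  Insert 9 (step 2): P = [1, 9];  Q = [1, 2]
  Insert 6 (step 3): P = [1, 6] / [9];  Q = [1, 2] / [3]
  Insert 3 (step 4): P = [1, 3] / [6] / [9];  Q = [1, 2] / [3] / [4]
  Insert 7 (step 5): P = [1, 3, 7] / [6] / [9];  Q = [1, 2, 5] / [3] / [4]
  Insert 2 (step 6): P = [1, 2, 7] / [3] / [6] / [9];  Q = [1, 2, 5] / [3] / [4] / [6]
  Insert 5 (step 7): P = [1, 2, 5] / [3, 7] / [6] / [9];  Q = [1, 2, 5] / [3, 7] / [4] / [6]
  Insert 4 (step 8): P = [1, 2, 4] / [3, 5] / [6, 7] / [9];  Q = [1, 2, 5] / [3, 7] / [4, 8] / [6]
  Insert 8 (step 9): P = [1, 2, 4, 8] / [3, 5] / [6, 7] / [9];  Q = [1, 2, 5, 9] / [3, 7] / [4, 8] / [6]
Final shape: (4, 2, 2, 1).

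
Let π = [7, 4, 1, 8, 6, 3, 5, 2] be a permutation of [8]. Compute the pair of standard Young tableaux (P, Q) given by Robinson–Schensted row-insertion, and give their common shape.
P = [1, 2, 5] / [3, 6] / [4, 8] / [7];  Q = [1, 4, 7] / [2, 5] / [3, 6] / [8];  common shape = (3, 2, 2, 1)

Row-insert the values π_1, π_2, … into P one at a time, bumping the leftmost entry strictly greater than the inserted value down to the next row. The recording tableau Q records, in position (i, j), the step at which that cell was added to P.
  Insert 7 (step 1): P = [7];  Q = [1]
  Insert 4 (step 2): P = [4] / [7];  Q = [1] / [2]
  Insert 1 (step 3): P = [1] / [4] / [7];  Q = [1] / [2] / [3]
  Insert 8 (step 4): P = [1, 8] / [4] / [7];  Q = [1, 4] / [2] / [3]
  Insert 6 (step 5): P = [1, 6] / [4, 8] / [7];  Q = [1, 4] / [2, 5] / [3]
  Insert 3 (step 6): P = [1, 3] / [4, 6] / [7, 8];  Q = [1, 4] / [2, 5] / [3, 6]
  Insert 5 (step 7): P = [1, 3, 5] / [4, 6] / [7, 8];  Q = [1, 4, 7] / [2, 5] / [3, 6]
  Insert 2 (step 8): P = [1, 2, 5] / [3, 6] / [4, 8] / [7];  Q = [1, 4, 7] / [2, 5] / [3, 6] / [8]
Final shape: (3, 2, 2, 1).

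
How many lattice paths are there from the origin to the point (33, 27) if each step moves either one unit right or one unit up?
Number of paths = 88004802264174740

A monotone lattice path from (0, 0) to (33, 27) consists of 33 east steps and 27 north steps in some order, so it is determined by which 33 of the 60 steps are east. The count is C(60, 33) = 88004802264174740.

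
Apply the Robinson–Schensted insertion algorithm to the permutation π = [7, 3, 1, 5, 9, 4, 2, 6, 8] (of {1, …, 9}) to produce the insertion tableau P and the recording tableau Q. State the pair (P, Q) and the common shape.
P = [1, 2, 6, 8] / [3, 4, 9] / [5] / [7];  Q = [1, 4, 5, 9] / [2, 6, 8] / [3] / [7];  common shape = (4, 3, 1, 1)

Row-insert the values π_1, π_2, … into P one at a time, bumping the leftmost entry strictly greater than the inserted value down to the next row. The recording tableau Q records, in position (i, j), the step at which that cell was added to P.
  Insert 7 (step 1): P = [7];  Q = [1]
  Insert 3 (step 2): P = [3] / [7];  Q = [1] / [2]
  Insert 1 (step 3): P = [1] / [3] / [7];  Q = [1] / [2] / [3]
  Insert 5 (step 4): P = [1, 5] / [3] / [7];  Q = [1, 4] / [2] / [3]
  Insert 9 (step 5): P = [1, 5, 9] / [3] / [7];  Q = [1, 4, 5] / [2] / [3]
  Insert 4 (step 6): P = [1, 4, 9] / [3, 5] / [7];  Q = [1, 4, 5] / [2, 6] / [3]
  Insert 2 (step 7): P = [1, 2, 9] / [3, 4] / [5] / [7];  Q = [1, 4, 5] / [2, 6] / [3] / [7]
  Insert 6 (step 8): P = [1, 2, 6] / [3, 4, 9] / [5] / [7];  Q = [1, 4, 5] / [2, 6, 8] / [3] / [7]
  Insert 8 (step 9): P = [1, 2, 6, 8] / [3, 4, 9] / [5] / [7];  Q = [1, 4, 5, 9] / [2, 6, 8] / [3] / [7]
Final shape: (4, 3, 1, 1).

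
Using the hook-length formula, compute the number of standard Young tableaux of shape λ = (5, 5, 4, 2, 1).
# SYT of shape (5, 5, 4, 2, 1) = 1701700

Hook-length formula: f^λ = n! / Π hook(c), product over all cells c of the Young diagram. For λ = (5, 5, 4, 2, 1), n = 17 boxes. Hook lengths by row (left-to-right, top-to-bottom): [9, 7, 5, 4, 2]; [8, 6, 4, 3, 1]; [6, 4, 2, 1]; [3, 1]; [1]. Product of hooks = 209018880. So f^λ = 17! / 209018880 = 355687428096000 / 209018880 = 1701700.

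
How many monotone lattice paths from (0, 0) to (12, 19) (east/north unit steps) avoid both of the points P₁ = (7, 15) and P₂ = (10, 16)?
Number of paths = 73336391

Inclusion–exclusion. Total paths: C(31, 12) = 141120525. Through P₁: C(22, 7)·C(9, 5) = 21488544. Through P₂: C(26, 10)·C(5, 2) = 53117350. Since P₁ is strictly southwest of P₂, a monotone path through both must visit P₁ then P₂; paths through both = C(22, 7)·C(4, 3)·C(5, 2) = 6821760. Avoid both = 141120525 − 21488544 − 53117350 + 6821760 = 73336391.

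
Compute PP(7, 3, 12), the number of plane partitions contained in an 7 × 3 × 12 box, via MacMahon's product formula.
PP(7, 3, 12) = 1577078895600

Evaluate the triple product over i = 1..7, j = 1..3, k = 1..12. The factors are (2/1) · (3/2) · (4/3) · (5/4) · (6/5) · (7/6) · (8/7) · (9/8) · … (252 factors total). The numerators and denominators telescope so the product is an integer; carrying out the multiplication exactly gives PP(7, 3, 12) = 1577078895600.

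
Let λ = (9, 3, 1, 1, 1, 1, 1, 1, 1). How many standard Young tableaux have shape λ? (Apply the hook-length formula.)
# SYT of shape (9, 3, 1, 1, 1, 1, 1, 1, 1) = 1369368

Hook-length formula: f^λ = n! / Π hook(c), product over all cells c of the Young diagram. For λ = (9, 3, 1, 1, 1, 1, 1, 1, 1), n = 19 boxes. Hook lengths by row (left-to-right, top-to-bottom): [17, 9, 8, 6, 5, 4, 3, 2, 1]; [10, 2, 1]; [7]; [6]; [5]; [4]; [3]; [2]; [1]. Product of hooks = 88833024000. So f^λ = 19! / 88833024000 = 121645100408832000 / 88833024000 = 1369368.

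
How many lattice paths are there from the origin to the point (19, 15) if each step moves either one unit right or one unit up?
Number of paths = 1855967520

A monotone lattice path from (0, 0) to (19, 15) consists of 19 east steps and 15 north steps in some order, so it is determined by which 19 of the 34 steps are east. The count is C(34, 19) = 1855967520.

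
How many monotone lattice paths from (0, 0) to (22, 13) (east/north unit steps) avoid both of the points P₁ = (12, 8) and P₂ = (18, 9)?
Number of paths = 831697440

Inclusion–exclusion. Total paths: C(35, 22) = 1476337800. Through P₁: C(20, 12)·C(15, 10) = 378287910. Through P₂: C(27, 18)·C(8, 4) = 328077750. Since P₁ is strictly southwest of P₂, a monotone path through both must visit P₁ then P₂; paths through both = C(20, 12)·C(7, 6)·C(8, 4) = 61725300. Avoid both = 1476337800 − 378287910 − 328077750 + 61725300 = 831697440.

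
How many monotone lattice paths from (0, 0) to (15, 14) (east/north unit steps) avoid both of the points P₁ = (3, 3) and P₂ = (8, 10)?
Number of paths = 41304260

Inclusion–exclusion. Total paths: C(29, 15) = 77558760. Through P₁: C(6, 3)·C(23, 12) = 27041560. Through P₂: C(18, 8)·C(11, 7) = 14440140. Since P₁ is strictly southwest of P₂, a monotone path through both must visit P₁ then P₂; paths through both = C(6, 3)·C(12, 5)·C(11, 7) = 5227200. Avoid both = 77558760 − 27041560 − 14440140 + 5227200 = 41304260.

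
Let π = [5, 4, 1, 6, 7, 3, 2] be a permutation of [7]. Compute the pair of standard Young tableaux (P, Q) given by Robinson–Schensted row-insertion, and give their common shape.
P = [1, 2, 7] / [3, 6] / [4] / [5];  Q = [1, 4, 5] / [2, 6] / [3] / [7];  common shape = (3, 2, 1, 1)

Row-insert the values π_1, π_2, … into P one at a time, bumping the leftmost entry strictly greater than the inserted value down to the next row. The recording tableau Q records, in position (i, j), the step at which that cell was added to P.
  Insert 5 (step 1): P = [5];  Q = [1]
  Insert 4 (step 2): P = [4] / [5];  Q = [1] / [2]
  Insert 1 (step 3): P = [1] / [4] / [5];  Q = [1] / [2] / [3]
  Insert 6 (step 4): P = [1, 6] / [4] / [5];  Q = [1, 4] / [2] / [3]
  Insert 7 (step 5): P = [1, 6, 7] / [4] / [5];  Q = [1, 4, 5] / [2] / [3]
  Insert 3 (step 6): P = [1, 3, 7] / [4, 6] / [5];  Q = [1, 4, 5] / [2, 6] / [3]
  Insert 2 (step 7): P = [1, 2, 7] / [3, 6] / [4] / [5];  Q = [1, 4, 5] / [2, 6] / [3] / [7]
Final shape: (3, 2, 1, 1).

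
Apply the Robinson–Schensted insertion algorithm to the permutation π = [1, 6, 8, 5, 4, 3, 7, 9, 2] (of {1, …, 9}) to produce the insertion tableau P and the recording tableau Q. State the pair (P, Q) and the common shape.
P = [1, 2, 7, 9] / [3, 8] / [4] / [5] / [6];  Q = [1, 2, 3, 8] / [4, 7] / [5] / [6] / [9];  common shape = (4, 2, 1, 1, 1)

Row-insert the values π_1, π_2, … into P one at a time, bumping the leftmost entry strictly greater than the inserted value down to the next row. The recording tableau Q records, in position (i, j), the step at which that cell was added to P.
  Insert 1 (step 1): P = [1];  Q = [1]
  Insert 6 (step 2): P = [1, 6];  Q = [1, 2]
  Insert 8 (step 3): P = [1, 6, 8];  Q = [1, 2, 3]
  Insert 5 (step 4): P = [1, 5, 8] / [6];  Q = [1, 2, 3] / [4]
  Insert 4 (step 5): P = [1, 4, 8] / [5] / [6];  Q = [1, 2, 3] / [4] / [5]
  Insert 3 (step 6): P = [1, 3, 8] / [4] / [5] / [6];  Q = [1, 2, 3] / [4] / [5] / [6]
  Insert 7 (step 7): P = [1, 3, 7] / [4, 8] / [5] / [6];  Q = [1, 2, 3] / [4, 7] / [5] / [6]
  Insert 9 (step 8): P = [1, 3, 7, 9] / [4, 8] / [5] / [6];  Q = [1, 2, 3, 8] / [4, 7] / [5] / [6]
  Insert 2 (step 9): P = [1, 2, 7, 9] / [3, 8] / [4] / [5] / [6];  Q = [1, 2, 3, 8] / [4, 7] / [5] / [6] / [9]
Final shape: (4, 2, 1, 1, 1).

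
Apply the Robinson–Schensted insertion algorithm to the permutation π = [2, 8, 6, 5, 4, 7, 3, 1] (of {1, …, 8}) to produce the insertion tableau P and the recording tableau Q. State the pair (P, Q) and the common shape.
P = [1, 3, 7] / [2] / [4] / [5] / [6] / [8];  Q = [1, 2, 6] / [3] / [4] / [5] / [7] / [8];  common shape = (3, 1, 1, 1, 1, 1)

Row-insert the values π_1, π_2, … into P one at a time, bumping the leftmost entry strictly greater than the inserted value down to the next row. The recording tableau Q records, in position (i, j), the step at which that cell was added to P.
  Insert 2 (step 1): P = [2];  Q = [1]
  Insert 8 (step 2): P = [2, 8];  Q = [1, 2]
  Insert 6 (step 3): P = [2, 6] / [8];  Q = [1, 2] / [3]
  Insert 5 (step 4): P = [2, 5] / [6] / [8];  Q = [1, 2] / [3] / [4]
  Insert 4 (step 5): P = [2, 4] / [5] / [6] / [8];  Q = [1, 2] / [3] / [4] / [5]
  Insert 7 (step 6): P = [2, 4, 7] / [5] / [6] / [8];  Q = [1, 2, 6] / [3] / [4] / [5]
  Insert 3 (step 7): P = [2, 3, 7] / [4] / [5] / [6] / [8];  Q = [1, 2, 6] / [3] / [4] / [5] / [7]
  Insert 1 (step 8): P = [1, 3, 7] / [2] / [4] / [5] / [6] / [8];  Q = [1, 2, 6] / [3] / [4] / [5] / [7] / [8]
Final shape: (3, 1, 1, 1, 1, 1).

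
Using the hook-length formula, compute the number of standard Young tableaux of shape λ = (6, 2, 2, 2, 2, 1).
# SYT of shape (6, 2, 2, 2, 2, 1) = 63700

Hook-length formula: f^λ = n! / Π hook(c), product over all cells c of the Young diagram. For λ = (6, 2, 2, 2, 2, 1), n = 15 boxes. Hook lengths by row (left-to-right, top-to-bottom): [11, 9, 4, 3, 2, 1]; [6, 4]; [5, 3]; [4, 2]; [3, 1]; [1]. Product of hooks = 20528640. So f^λ = 15! / 20528640 = 1307674368000 / 20528640 = 63700.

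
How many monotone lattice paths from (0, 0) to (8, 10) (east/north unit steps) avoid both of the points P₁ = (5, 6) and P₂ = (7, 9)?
Number of paths = 13948

Inclusion–exclusion. Total paths: C(18, 8) = 43758. Through P₁: C(11, 5)·C(7, 3) = 16170. Through P₂: C(16, 7)·C(2, 1) = 22880. Since P₁ is strictly southwest of P₂, a monotone path through both must visit P₁ then P₂; paths through both = C(11, 5)·C(5, 2)·C(2, 1) = 9240. Avoid both = 43758 − 16170 − 22880 + 9240 = 13948.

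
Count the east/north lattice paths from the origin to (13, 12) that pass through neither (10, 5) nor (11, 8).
Number of paths = 3886390

Inclusion–exclusion. Total paths: C(25, 13) = 5200300. Through P₁: C(15, 10)·C(10, 3) = 360360. Through P₂: C(19, 11)·C(6, 2) = 1133730. Since P₁ is strictly southwest of P₂, a monotone path through both must visit P₁ then P₂; paths through both = C(15, 10)·C(4, 1)·C(6, 2) = 180180. Avoid both = 5200300 − 360360 − 1133730 + 180180 = 3886390.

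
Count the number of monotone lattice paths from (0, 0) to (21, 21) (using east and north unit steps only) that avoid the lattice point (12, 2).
Number of paths = 537629346540

Total paths from (0, 0) to (21, 21): C(42, 21) = 538257874440. Paths through (12, 2): (paths (0, 0) → (12, 2)) × (paths (12, 2) → (21, 21)) = C(14, 12) · C(28, 9) = 91 · 6906900 = 628527900. Avoidance count = 538257874440 − 628527900 = 537629346540.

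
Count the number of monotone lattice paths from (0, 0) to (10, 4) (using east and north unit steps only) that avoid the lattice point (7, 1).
Number of paths = 841

Total paths from (0, 0) to (10, 4): C(14, 10) = 1001. Paths through (7, 1): (paths (0, 0) → (7, 1)) × (paths (7, 1) → (10, 4)) = C(8, 7) · C(6, 3) = 8 · 20 = 160. Avoidance count = 1001 − 160 = 841.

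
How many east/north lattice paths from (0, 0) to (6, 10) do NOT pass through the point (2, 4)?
Number of paths = 4858

Total paths from (0, 0) to (6, 10): C(16, 6) = 8008. Paths through (2, 4): (paths (0, 0) → (2, 4)) × (paths (2, 4) → (6, 10)) = C(6, 2) · C(10, 4) = 15 · 210 = 3150. Avoidance count = 8008 − 3150 = 4858.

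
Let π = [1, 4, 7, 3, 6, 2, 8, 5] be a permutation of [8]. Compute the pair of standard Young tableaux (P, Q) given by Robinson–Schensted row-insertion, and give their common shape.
P = [1, 2, 5, 8] / [3, 6] / [4, 7];  Q = [1, 2, 3, 7] / [4, 5] / [6, 8];  common shape = (4, 2, 2)

Row-insert the values π_1, π_2, … into P one at a time, bumping the leftmost entry strictly greater than the inserted value down to the next row. The recording tableau Q records, in position (i, j), the step at which that cell was added to P.
  Insert 1 (step 1): P = [1];  Q = [1]
  Insert 4 (step 2): P = [1, 4];  Q = [1, 2]
  Insert 7 (step 3): P = [1, 4, 7];  Q = [1, 2, 3]
  Insert 3 (step 4): P = [1, 3, 7] / [4];  Q = [1, 2, 3] / [4]
  Insert 6 (step 5): P = [1, 3, 6] / [4, 7];  Q = [1, 2, 3] / [4, 5]
  Insert 2 (step 6): P = [1, 2, 6] / [3, 7] / [4];  Q = [1, 2, 3] / [4, 5] / [6]
  Insert 8 (step 7): P = [1, 2, 6, 8] / [3, 7] / [4];  Q = [1, 2, 3, 7] / [4, 5] / [6]
  Insert 5 (step 8): P = [1, 2, 5, 8] / [3, 6] / [4, 7];  Q = [1, 2, 3, 7] / [4, 5] / [6, 8]
Final shape: (4, 2, 2).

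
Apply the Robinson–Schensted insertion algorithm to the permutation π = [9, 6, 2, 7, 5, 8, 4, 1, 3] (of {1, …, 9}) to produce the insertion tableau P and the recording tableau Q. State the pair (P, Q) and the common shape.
P = [1, 3, 8] / [2, 4] / [5, 7] / [6] / [9];  Q = [1, 4, 6] / [2, 5] / [3, 9] / [7] / [8];  common shape = (3, 2, 2, 1, 1)

Row-insert the values π_1, π_2, … into P one at a time, bumping the leftmost entry strictly greater than the inserted value down to the next row. The recording tableau Q records, in position (i, j), the step at which that cell was added to P.
  Insert 9 (step 1): P = [9];  Q = [1]
  Insert 6 (step 2): P = [6] / [9];  Q = [1] / [2]
  Insert 2 (step 3): P = [2] / [6] / [9];  Q = [1] / [2] / [3]
  Insert 7 (step 4): P = [2, 7] / [6] / [9];  Q = [1, 4] / [2] / [3]
  Insert 5 (step 5): P = [2, 5] / [6, 7] / [9];  Q = [1, 4] / [2, 5] / [3]
  Insert 8 (step 6): P = [2, 5, 8] / [6, 7] / [9];  Q = [1, 4, 6] / [2, 5] / [3]
  Insert 4 (step 7): P = [2, 4, 8] / [5, 7] / [6] / [9];  Q = [1, 4, 6] / [2, 5] / [3] / [7]
  Insert 1 (step 8): P = [1, 4, 8] / [2, 7] / [5] / [6] / [9];  Q = [1, 4, 6] / [2, 5] / [3] / [7] / [8]
  Insert 3 (step 9): P = [1, 3, 8] / [2, 4] / [5, 7] / [6] / [9];  Q = [1, 4, 6] / [2, 5] / [3, 9] / [7] / [8]
Final shape: (3, 2, 2, 1, 1).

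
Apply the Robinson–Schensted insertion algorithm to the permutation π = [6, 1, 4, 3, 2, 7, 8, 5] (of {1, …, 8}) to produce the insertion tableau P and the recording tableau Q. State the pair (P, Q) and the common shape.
P = [1, 2, 5, 8] / [3, 7] / [4] / [6];  Q = [1, 3, 6, 7] / [2, 8] / [4] / [5];  common shape = (4, 2, 1, 1)

Row-insert the values π_1, π_2, … into P one at a time, bumping the leftmost entry strictly greater than the inserted value down to the next row. The recording tableau Q records, in position (i, j), the step at which that cell was added to P.
  Insert 6 (step 1): P = [6];  Q = [1]
  Insert 1 (step 2): P = [1] / [6];  Q = [1] / [2]
  Insert 4 (step 3): P = [1, 4] / [6];  Q = [1, 3] / [2]
  Insert 3 (step 4): P = [1, 3] / [4] / [6];  Q = [1, 3] / [2] / [4]
  Insert 2 (step 5): P = [1, 2] / [3] / [4] / [6];  Q = [1, 3] / [2] / [4] / [5]
  Insert 7 (step 6): P = [1, 2, 7] / [3] / [4] / [6];  Q = [1, 3, 6] / [2] / [4] / [5]
  Insert 8 (step 7): P = [1, 2, 7, 8] / [3] / [4] / [6];  Q = [1, 3, 6, 7] / [2] / [4] / [5]
  Insert 5 (step 8): P = [1, 2, 5, 8] / [3, 7] / [4] / [6];  Q = [1, 3, 6, 7] / [2, 8] / [4] / [5]
Final shape: (4, 2, 1, 1).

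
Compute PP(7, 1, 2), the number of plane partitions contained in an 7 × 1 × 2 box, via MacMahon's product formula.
PP(7, 1, 2) = 36

Evaluate the triple product over i = 1..7, j = 1..1, k = 1..2. The factors are (2/1) · (3/2) · (3/2) · (4/3) · (4/3) · (5/4) · (5/4) · (6/5) · … (14 factors total). The numerators and denominators telescope so the product is an integer; carrying out the multiplication exactly gives PP(7, 1, 2) = 36.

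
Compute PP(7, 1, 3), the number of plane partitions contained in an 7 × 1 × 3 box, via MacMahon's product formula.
PP(7, 1, 3) = 120

Evaluate the triple product over i = 1..7, j = 1..1, k = 1..3. The factors are (2/1) · (3/2) · (4/3) · (3/2) · (4/3) · (5/4) · (4/3) · (5/4) · … (21 factors total). The numerators and denominators telescope so the product is an integer; carrying out the multiplication exactly gives PP(7, 1, 3) = 120.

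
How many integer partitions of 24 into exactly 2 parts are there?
p(24, 2 parts) = 12

Partitions of n into exactly k parts are in bijection with partitions of n − k into at most k parts (subtract 1 from each part). So p(24, exactly 2) = p(22, parts ≤ 2). Computing via the recurrence p(m, j) = p(m, j−1) + p(m−j, j) gives 12.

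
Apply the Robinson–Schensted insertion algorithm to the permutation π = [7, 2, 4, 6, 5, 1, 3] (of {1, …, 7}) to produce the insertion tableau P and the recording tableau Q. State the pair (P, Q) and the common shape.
P = [1, 3, 5] / [2, 4] / [6] / [7];  Q = [1, 3, 4] / [2, 7] / [5] / [6];  common shape = (3, 2, 1, 1)

Row-insert the values π_1, π_2, … into P one at a time, bumping the leftmost entry strictly greater than the inserted value down to the next row. The recording tableau Q records, in position (i, j), the step at which that cell was added to P.
  Insert 7 (step 1): P = [7];  Q = [1]
  Insert 2 (step 2): P = [2] / [7];  Q = [1] / [2]
  Insert 4 (step 3): P = [2, 4] / [7];  Q = [1, 3] / [2]
  Insert 6 (step 4): P = [2, 4, 6] / [7];  Q = [1, 3, 4] / [2]
  Insert 5 (step 5): P = [2, 4, 5] / [6] / [7];  Q = [1, 3, 4] / [2] / [5]
  Insert 1 (step 6): P = [1, 4, 5] / [2] / [6] / [7];  Q = [1, 3, 4] / [2] / [5] / [6]
  Insert 3 (step 7): P = [1, 3, 5] / [2, 4] / [6] / [7];  Q = [1, 3, 4] / [2, 7] / [5] / [6]
Final shape: (3, 2, 1, 1).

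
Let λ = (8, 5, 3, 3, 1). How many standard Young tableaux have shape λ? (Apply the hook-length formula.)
# SYT of shape (8, 5, 3, 3, 1) = 108636528

Hook-length formula: f^λ = n! / Π hook(c), product over all cells c of the Young diagram. For λ = (8, 5, 3, 3, 1), n = 20 boxes. Hook lengths by row (left-to-right, top-to-bottom): [12, 10, 9, 6, 5, 3, 2, 1]; [8, 6, 5, 2, 1]; [5, 3, 2]; [4, 2, 1]; [1]. Product of hooks = 22394880000. So f^λ = 20! / 22394880000 = 2432902008176640000 / 22394880000 = 108636528.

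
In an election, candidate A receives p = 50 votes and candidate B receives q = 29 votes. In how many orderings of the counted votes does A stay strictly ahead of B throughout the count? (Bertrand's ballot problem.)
Strict-lead orderings = 884333844454032544572

Total orderings of the 79 votes with 50 for A: C(79, 50) = 3326779700565170048628. By the Bertrand ballot formula (Cycle Lemma / reflection principle), the number of orderings in which A is strictly ahead of B throughout is (p − q)/(p + q) · C(p + q, p) = (50 − 29)/(50 + 29) · 3326779700565170048628 = 884333844454032544572.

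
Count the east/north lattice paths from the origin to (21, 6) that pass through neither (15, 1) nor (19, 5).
Number of paths = 164466

Inclusion–exclusion. Total paths: C(27, 21) = 296010. Through P₁: C(16, 15)·C(11, 6) = 7392. Through P₂: C(24, 19)·C(3, 2) = 127512. Since P₁ is strictly southwest of P₂, a monotone path through both must visit P₁ then P₂; paths through both = C(16, 15)·C(8, 4)·C(3, 2) = 3360. Avoid both = 296010 − 7392 − 127512 + 3360 = 164466.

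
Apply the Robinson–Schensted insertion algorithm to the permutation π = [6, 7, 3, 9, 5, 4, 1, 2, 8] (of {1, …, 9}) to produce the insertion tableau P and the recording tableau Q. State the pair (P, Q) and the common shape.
P = [1, 2, 8] / [3, 4, 9] / [5, 7] / [6];  Q = [1, 2, 4] / [3, 5, 9] / [6, 8] / [7];  common shape = (3, 3, 2, 1)

Row-insert the values π_1, π_2, … into P one at a time, bumping the leftmost entry strictly greater than the inserted value down to the next row. The recording tableau Q records, in position (i, j), the step at which that cell was added to P.
  Insert 6 (step 1): P = [6];  Q = [1]
  Insert 7 (step 2): P = [6, 7];  Q = [1, 2]
  Insert 3 (step 3): P = [3, 7] / [6];  Q = [1, 2] / [3]
  Insert 9 (step 4): P = [3, 7, 9] / [6];  Q = [1, 2, 4] / [3]
  Insert 5 (step 5): P = [3, 5, 9] / [6, 7];  Q = [1, 2, 4] / [3, 5]
  Insert 4 (step 6): P = [3, 4, 9] / [5, 7] / [6];  Q = [1, 2, 4] / [3, 5] / [6]
  Insert 1 (step 7): P = [1, 4, 9] / [3, 7] / [5] / [6];  Q = [1, 2, 4] / [3, 5] / [6] / [7]
  Insert 2 (step 8): P = [1, 2, 9] / [3, 4] / [5, 7] / [6];  Q = [1, 2, 4] / [3, 5] / [6, 8] / [7]
  Insert 8 (step 9): P = [1, 2, 8] / [3, 4, 9] / [5, 7] / [6];  Q = [1, 2, 4] / [3, 5, 9] / [6, 8] / [7]
Final shape: (3, 3, 2, 1).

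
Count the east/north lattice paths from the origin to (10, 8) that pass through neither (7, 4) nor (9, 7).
Number of paths = 15928

Inclusion–exclusion. Total paths: C(18, 10) = 43758. Through P₁: C(11, 7)·C(7, 3) = 11550. Through P₂: C(16, 9)·C(2, 1) = 22880. Since P₁ is strictly southwest of P₂, a monotone path through both must visit P₁ then P₂; paths through both = C(11, 7)·C(5, 2)·C(2, 1) = 6600. Avoid both = 43758 − 11550 − 22880 + 6600 = 15928.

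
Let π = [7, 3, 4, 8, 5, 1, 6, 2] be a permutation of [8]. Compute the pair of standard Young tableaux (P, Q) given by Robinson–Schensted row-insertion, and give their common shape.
P = [1, 2, 5, 6] / [3, 4] / [7, 8];  Q = [1, 3, 4, 7] / [2, 5] / [6, 8];  common shape = (4, 2, 2)

Row-insert the values π_1, π_2, … into P one at a time, bumping the leftmost entry strictly greater than the inserted value down to the next row. The recording tableau Q records, in position (i, j), the step at which that cell was added to P.
  Insert 7 (step 1): P = [7];  Q = [1]
  Insert 3 (step 2): P = [3] / [7];  Q = [1] / [2]
  Insert 4 (step 3): P = [3, 4] / [7];  Q = [1, 3] / [2]
  Insert 8 (step 4): P = [3, 4, 8] / [7];  Q = [1, 3, 4] / [2]
  Insert 5 (step 5): P = [3, 4, 5] / [7, 8];  Q = [1, 3, 4] / [2, 5]
  Insert 1 (step 6): P = [1, 4, 5] / [3, 8] / [7];  Q = [1, 3, 4] / [2, 5] / [6]
  Insert 6 (step 7): P = [1, 4, 5, 6] / [3, 8] / [7];  Q = [1, 3, 4, 7] / [2, 5] / [6]
  Insert 2 (step 8): P = [1, 2, 5, 6] / [3, 4] / [7, 8];  Q = [1, 3, 4, 7] / [2, 5] / [6, 8]
Final shape: (4, 2, 2).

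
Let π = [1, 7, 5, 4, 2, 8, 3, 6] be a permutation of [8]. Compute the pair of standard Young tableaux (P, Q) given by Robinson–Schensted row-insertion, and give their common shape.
P = [1, 2, 3, 6] / [4, 8] / [5] / [7];  Q = [1, 2, 6, 8] / [3, 7] / [4] / [5];  common shape = (4, 2, 1, 1)

Row-insert the values π_1, π_2, … into P one at a time, bumping the leftmost entry strictly greater than the inserted value down to the next row. The recording tableau Q records, in position (i, j), the step at which that cell was added to P.
  Insert 1 (step 1): P = [1];  Q = [1]
  Insert 7 (step 2): P = [1, 7];  Q = [1, 2]
  Insert 5 (step 3): P = [1, 5] / [7];  Q = [1, 2] / [3]
  Insert 4 (step 4): P = [1, 4] / [5] / [7];  Q = [1, 2] / [3] / [4]
  Insert 2 (step 5): P = [1, 2] / [4] / [5] / [7];  Q = [1, 2] / [3] / [4] / [5]
  Insert 8 (step 6): P = [1, 2, 8] / [4] / [5] / [7];  Q = [1, 2, 6] / [3] / [4] / [5]
  Insert 3 (step 7): P = [1, 2, 3] / [4, 8] / [5] / [7];  Q = [1, 2, 6] / [3, 7] / [4] / [5]
  Insert 6 (step 8): P = [1, 2, 3, 6] / [4, 8] / [5] / [7];  Q = [1, 2, 6, 8] / [3, 7] / [4] / [5]
Final shape: (4, 2, 1, 1).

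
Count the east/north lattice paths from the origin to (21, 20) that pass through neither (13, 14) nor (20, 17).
Number of paths = 154900371480

Inclusion–exclusion. Total paths: C(41, 21) = 269128937220. Through P₁: C(27, 13)·C(14, 8) = 60235074900. Through P₂: C(37, 20)·C(4, 1) = 63621474840. Since P₁ is strictly southwest of P₂, a monotone path through both must visit P₁ then P₂; paths through both = C(27, 13)·C(10, 7)·C(4, 1) = 9627984000. Avoid both = 269128937220 − 60235074900 − 63621474840 + 9627984000 = 154900371480.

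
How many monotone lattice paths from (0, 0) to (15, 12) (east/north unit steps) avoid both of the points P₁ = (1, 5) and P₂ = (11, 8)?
Number of paths = 11515560

Inclusion–exclusion. Total paths: C(27, 15) = 17383860. Through P₁: C(6, 1)·C(21, 14) = 697680. Through P₂: C(19, 11)·C(8, 4) = 5290740. Since P₁ is strictly southwest of P₂, a monotone path through both must visit P₁ then P₂; paths through both = C(6, 1)·C(13, 10)·C(8, 4) = 120120. Avoid both = 17383860 − 697680 − 5290740 + 120120 = 11515560.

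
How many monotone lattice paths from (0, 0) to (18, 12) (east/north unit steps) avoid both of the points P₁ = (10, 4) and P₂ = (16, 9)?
Number of paths = 57805225

Inclusion–exclusion. Total paths: C(30, 18) = 86493225. Through P₁: C(14, 10)·C(16, 8) = 12882870. Through P₂: C(25, 16)·C(5, 2) = 20429750. Since P₁ is strictly southwest of P₂, a monotone path through both must visit P₁ then P₂; paths through both = C(14, 10)·C(11, 6)·C(5, 2) = 4624620. Avoid both = 86493225 − 12882870 − 20429750 + 4624620 = 57805225.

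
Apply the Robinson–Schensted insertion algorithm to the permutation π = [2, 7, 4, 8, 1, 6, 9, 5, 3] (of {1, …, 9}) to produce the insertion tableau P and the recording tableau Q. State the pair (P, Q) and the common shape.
P = [1, 3, 5, 9] / [2, 4] / [6, 8] / [7];  Q = [1, 2, 4, 7] / [3, 6] / [5, 8] / [9];  common shape = (4, 2, 2, 1)

Row-insert the values π_1, π_2, … into P one at a time, bumping the leftmost entry strictly greater than the inserted value down to the next row. The recording tableau Q records, in position (i, j), the step at which that cell was added to P.
  Insert 2 (step 1): P = [2];  Q = [1]
  Insert 7 (step 2): P = [2, 7];  Q = [1, 2]
  Insert 4 (step 3): P = [2, 4] / [7];  Q = [1, 2] / [3]
  Insert 8 (step 4): P = [2, 4, 8] / [7];  Q = [1, 2, 4] / [3]
  Insert 1 (step 5): P = [1, 4, 8] / [2] / [7];  Q = [1, 2, 4] / [3] / [5]
  Insert 6 (step 6): P = [1, 4, 6] / [2, 8] / [7];  Q = [1, 2, 4] / [3, 6] / [5]
  Insert 9 (step 7): P = [1, 4, 6, 9] / [2, 8] / [7];  Q = [1, 2, 4, 7] / [3, 6] / [5]
  Insert 5 (step 8): P = [1, 4, 5, 9] / [2, 6] / [7, 8];  Q = [1, 2, 4, 7] / [3, 6] / [5, 8]
  Insert 3 (step 9): P = [1, 3, 5, 9] / [2, 4] / [6, 8] / [7];  Q = [1, 2, 4, 7] / [3, 6] / [5, 8] / [9]
Final shape: (4, 2, 2, 1).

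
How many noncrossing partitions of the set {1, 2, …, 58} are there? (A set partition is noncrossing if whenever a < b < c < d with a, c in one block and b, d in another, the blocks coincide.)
C_58 = 104088460289122304033498318812080

These noncrossing partitions are counted by the Catalan number C_n = (1/(n + 1)) · C(2n, n). For n = 58: C_58 = (1/59) · C(116, 58) = 6141219157058215937976400809912720/59 = 104088460289122304033498318812080.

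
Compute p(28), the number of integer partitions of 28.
p(28) = 3718

Compute p(n) via the recurrence p(n, m) = p(n, m−1) + p(n−m, m), where p(n, m) counts partitions of n with all parts ≤ m and p(n) = p(n, n). The base cases are p(0, m) = 1 and p(n, 0) = 0 for n > 0. Filling the table yields p(28) = 3718. (Euler's pentagonal recurrence is an alternative.)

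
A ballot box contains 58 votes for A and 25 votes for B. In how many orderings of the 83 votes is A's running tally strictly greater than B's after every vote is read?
Strict-lead orderings = 430252366204292685768

Total orderings of the 83 votes with 58 for A: C(83, 58) = 1082149890756251300568. By the Bertrand ballot formula (Cycle Lemma / reflection principle), the number of orderings in which A is strictly ahead of B throughout is (p − q)/(p + q) · C(p + q, p) = (58 − 25)/(58 + 25) · 1082149890756251300568 = 430252366204292685768.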